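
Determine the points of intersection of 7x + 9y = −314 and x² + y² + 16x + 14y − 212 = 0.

Substitute y = (−314 − 7x)/9:
130x² + 4810x + 41860 = 0  ⟹  x² + 37x + 322 = 0
x = −14 or x = −23, giving (−14, −24) and (−23, −17).

(−23, −17) and (−14, −24)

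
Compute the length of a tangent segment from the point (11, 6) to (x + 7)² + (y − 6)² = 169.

The centre is (−7, 6) and r = 13. The square of the distance from P to the centre is 324 + 0 = 324.
By the tangent–radius right angle, tangent length = √(|PO|² − r²) = √155.

√155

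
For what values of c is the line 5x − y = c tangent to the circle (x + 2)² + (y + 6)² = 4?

Tangency holds when the distance from the centre (−2, −6) to the line equals the radius 2:
|5·(−2) − 1·(−6) − c| / √26 = 2
|c − (−4)| = 2√26.

c = −4 ± 2√26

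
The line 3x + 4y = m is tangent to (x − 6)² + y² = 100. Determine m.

For a tangent, require d(centre, line) = r = 10.
|3·6 + 4·0 − m| / √25 = 10
|m − (18)| = 10·5, so m = 68 or m = −32.

m = −32 or m = 68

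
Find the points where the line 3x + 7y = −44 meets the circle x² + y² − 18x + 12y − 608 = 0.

(−17, 1) and (32, −20)

From the line, y = (−44 − 3x)/7. Substituting:
58x² − 870x − 31552 = 0  ⟹  x² − 15x − 544 = 0
x = 32 or x = −17, giving (32, −20) and (−17, 1).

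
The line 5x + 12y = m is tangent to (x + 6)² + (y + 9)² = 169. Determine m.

For a tangent, require d(centre, line) = r = 13.
|5·(−6) + 12·(−9) − m| / √169 = 13
|m − (−138)| = 13·13, so m = 31 or m = −307.

m = −307 or m = 31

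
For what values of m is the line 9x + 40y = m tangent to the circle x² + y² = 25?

m = −205 or m = 205

Tangency holds when the distance from the centre (0, 0) to the line equals the radius 5:
|9·0 + 40·0 − m| / √1681 = 5
|m| = 5·41, so m = 205 or m = −205.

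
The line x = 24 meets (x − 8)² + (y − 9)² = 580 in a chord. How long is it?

36

The line gives x = 24. Substituting into the circle:
y² − 18y − 243 = 0
y = 27 or y = −9, giving (24, 27) and (24, −9).
Chord length = distance between (24, 27) and (24, −9) = √1296 = 36.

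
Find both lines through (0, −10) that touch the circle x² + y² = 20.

Write the tangent as mx − y + (−10 − m·(0)) = 0 and set its distance from the centre to 2√5:
[m·(0) − (10)]² = 20(m² + 1)
m² − 4 = 0, so m = −2 or m = 2.
With m = −2: 2x + y = −10. With m = 2: 2x − y = 10.

2x + y = −10 and 2x − y = 10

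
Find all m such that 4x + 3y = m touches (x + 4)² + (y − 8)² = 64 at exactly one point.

m = −32 or m = 48

For a tangent, require d(centre, line) = r = 8.
|4·(−4) + 3·8 − m| / √25 = 8
|m − (8)| = 8·5, so m = 48 or m = −32.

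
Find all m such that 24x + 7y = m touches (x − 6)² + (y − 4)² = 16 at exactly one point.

The line touches the circle iff its distance from (6, 4) is 4:
|24·6 + 7·4 − m| / √625 = 4
|m − (172)| = 4·25, so m = 272 or m = 72.

m = 72 or m = 272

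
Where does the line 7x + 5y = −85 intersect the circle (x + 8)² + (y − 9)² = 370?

(−25, 18) and (−5, −10)

Express y = (−85 − 7x)/5 and substitute into the circle:
74x² + 2220x + 9250 = 0  ⟹  x² + 30x + 125 = 0
x = −5 or x = −25, giving (−5, −10) and (−25, 18).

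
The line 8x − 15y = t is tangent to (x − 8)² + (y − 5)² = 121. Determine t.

t = −198 or t = 176

For a tangent, require d(centre, line) = r = 11.
|8·8 − 15·5 − t| / √289 = 11
|t − (−11)| = 11·17, so t = 176 or t = −198.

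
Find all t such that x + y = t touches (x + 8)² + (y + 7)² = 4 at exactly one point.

t = −15 ± 2√2

For a tangent, require d(centre, line) = r = 2.
|1·(−8) + 1·(−7) − t| / √2 = 2
|t − (−15)| = 2√2.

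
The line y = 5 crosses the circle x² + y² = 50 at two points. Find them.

Substitute y = 5:
x² − 25 = 0
x = 5 or x = −5, giving (5, 5) and (−5, 5).

(−5, 5) and (5, 5)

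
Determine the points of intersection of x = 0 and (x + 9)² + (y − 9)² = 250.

The line gives x = 0. Substituting into the circle:
y² − 18y − 88 = 0
y = 22 or y = −4, giving (0, 22) and (0, −4).

(0, −4) and (0, 22)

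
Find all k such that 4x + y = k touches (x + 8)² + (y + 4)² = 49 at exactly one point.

For a tangent, require d(centre, line) = r = 7.
|4·(−8) + 1·(−4) − k| / √17 = 7
|k − (−36)| = 7√17.

k = −36 ± 7√17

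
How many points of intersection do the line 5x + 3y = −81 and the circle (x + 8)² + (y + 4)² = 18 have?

0

Centre (−8, −4), r² = 18. Distance² from centre to line = (29)²/34 = 841/34.
Since d² > r², the line lies outside the circle.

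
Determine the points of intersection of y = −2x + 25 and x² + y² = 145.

(8, 9) and (12, 1)

Express y = −2x + 25 and substitute into the circle:
5x² − 100x + 480 = 0  ⟹  x² − 20x + 96 = 0
x = 12 or x = 8, giving (12, 1) and (8, 9).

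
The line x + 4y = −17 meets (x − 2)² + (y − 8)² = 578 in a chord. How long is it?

10√17

The distance from (2, 8) to the line is 51/√17, and r² = 578.
Chord = 2√(r² − d²) = 2·√(425) = 10√17.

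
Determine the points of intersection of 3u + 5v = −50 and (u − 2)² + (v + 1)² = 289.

From the line, v = (−50 − 3u)/5. Substituting:
34u² + 170u − 5100 = 0  ⟹  u² + 5u − 150 = 0
u = 10 or u = −15, giving (10, −16) and (−15, −1).

(−15, −1) and (10, −16)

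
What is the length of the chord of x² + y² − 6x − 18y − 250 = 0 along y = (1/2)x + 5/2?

Express y = (5 + x)/2 and substitute into the circle:
5x² − 50x − 1155 = 0  ⟹  x² − 10x − 231 = 0
x = 21 or x = −11, giving (21, 13) and (−11, −3).
|(21, 13) − (−11, −3)| = √((32)² + (16)²) = 16√5.

16√5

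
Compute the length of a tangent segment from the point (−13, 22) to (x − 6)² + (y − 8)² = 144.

√413

Centre (6, 8), r² = 144. |PO|² = (−19)² + (14)² = 557.
The tangent meets the radius at right angles, so tangent² = |PO|² − r² = 557 − 144 = 413.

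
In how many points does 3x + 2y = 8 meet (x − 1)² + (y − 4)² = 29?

Substituting the line into the circle gives 13x² − 8x − 112 = 0.
Δ = 64 − (−5824) = 5888.
Two real roots: the line is a secant.

2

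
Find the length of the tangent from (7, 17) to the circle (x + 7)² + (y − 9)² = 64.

The centre is (−7, 9) and r = 8. The square of the distance from P to the centre is 196 + 64 = 260.
By the tangent–radius right angle, tangent length = √(|PO|² − r²) = √196 = 14.

14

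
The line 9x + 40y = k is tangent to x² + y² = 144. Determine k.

k = −492 or k = 492

The line touches the circle iff its distance from (0, 0) is 12:
|9·0 + 40·0 − k| / √1681 = 12
|k| = 12·41, so k = 492 or k = −492.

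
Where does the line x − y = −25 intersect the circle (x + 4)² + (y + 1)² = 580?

Express y = x + 25 and substitute into the circle:
2x² + 60x + 112 = 0  ⟹  x² + 30x + 56 = 0
x = −2 or x = −28, giving (−2, 23) and (−28, −3).

(−28, −3) and (−2, 23)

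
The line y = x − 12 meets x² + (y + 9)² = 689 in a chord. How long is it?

37√2

Substitute y = x − 12:
2x² − 6x − 680 = 0  ⟹  x² − 3x − 340 = 0
x = 20 or x = −17, giving (20, 8) and (−17, −29).
|(20, 8) − (−17, −29)| = √((37)² + (37)²) = 37√2.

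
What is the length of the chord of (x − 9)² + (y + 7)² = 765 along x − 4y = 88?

12√17

Substitute y = (−88 + x)/4:
17x² − 408x − 7344 = 0  ⟹  x² − 24x − 432 = 0
x = 36 or x = −12, giving (36, −13) and (−12, −25).
|(36, −13) − (−12, −25)| = √((48)² + (12)²) = 12√17.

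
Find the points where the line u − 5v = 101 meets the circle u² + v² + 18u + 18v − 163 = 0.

(−19, −24) and (6, −19)

Express v = (−101 + u)/5 and substitute into the circle:
26u² + 338u − 2964 = 0  ⟹  u² + 13u − 114 = 0
u = 6 or u = −19, giving (6, −19) and (−19, −24).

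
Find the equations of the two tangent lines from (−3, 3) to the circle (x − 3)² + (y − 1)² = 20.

Write the tangent as mx − y + (3 − m·(−3)) = 0 and set its distance from the centre to 2√5:
(6m − (−2))² = 20(m² + 1)
2m² + 3m − 2 = 0, so m = 1/2 or m = −2.
With m = 1/2: x − 2y = −9. With m = −2: 2x + y = −3.

x − 2y = −9 and 2x + y = −3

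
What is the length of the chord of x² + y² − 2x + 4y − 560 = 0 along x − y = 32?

17√2

The distance from (1, −2) to the line is 29/√2, and r² = 565.
Chord = 2√(r² − d²) = 2·√(289/2) = 17√2.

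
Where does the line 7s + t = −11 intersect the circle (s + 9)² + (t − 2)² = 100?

Express t = −7s − 11 and substitute into the circle:
50s² + 200s + 150 = 0  ⟹  s² + 4s + 3 = 0
s = −1 or s = −3, giving (−1, −4) and (−3, 10).

(−3, 10) and (−1, −4)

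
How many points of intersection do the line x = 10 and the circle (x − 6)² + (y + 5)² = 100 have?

2

Centre (6, −5), r² = 100. Distance² from centre to line = (−4)² = 16.
Since d² < r², the line cuts the circle twice.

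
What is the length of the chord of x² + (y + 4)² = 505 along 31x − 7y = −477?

Express y = (477 + 31x)/7 and substitute into the circle:
1010x² + 31310x + 230280 = 0  ⟹  x² + 31x + 228 = 0
x = −12 or x = −19, giving (−12, 15) and (−19, −16).
|(−12, 15) − (−19, −16)| = √((7)² + (31)²) = √1010.

√1010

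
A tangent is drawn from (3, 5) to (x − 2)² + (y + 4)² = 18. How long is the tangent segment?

With centre O = (2, −4), |OP|² = 82 and r² = 18.
By the tangent–radius right angle, tangent length = √(|PO|² − r²) = √64 = 8.

8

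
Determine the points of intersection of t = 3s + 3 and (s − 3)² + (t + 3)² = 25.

Substitute t = 3s + 3:
10s² + 30s + 20 = 0  ⟹  s² + 3s + 2 = 0
s = −1 or s = −2, giving (−1, 0) and (−2, −3).

(−2, −3) and (−1, 0)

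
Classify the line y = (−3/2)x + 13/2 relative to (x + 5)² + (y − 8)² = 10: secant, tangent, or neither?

neither

Substituting the line into the circle gives 13x² + 58x + 69 = 0.
Discriminant = (58)² − 4·13·(69) = −224 < 0.
No real roots: the line does not meet the circle.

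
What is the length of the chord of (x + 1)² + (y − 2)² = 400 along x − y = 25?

4√2

Substitute y = x − 25:
2x² − 52x + 330 = 0  ⟹  x² − 26x + 165 = 0
x = 15 or x = 11, giving (15, −10) and (11, −14).
Chord length = distance between (15, −10) and (11, −14) = √32 = 4√2.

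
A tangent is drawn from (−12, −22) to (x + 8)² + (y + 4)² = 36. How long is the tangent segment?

Centre (−8, −4), r² = 36. |PO|² = (−4)² + (−18)² = 340.
The tangent meets the radius at right angles, so tangent² = |PO|² − r² = 340 − 36 = 304.

4√19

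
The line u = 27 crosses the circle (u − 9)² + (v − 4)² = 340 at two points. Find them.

The line gives u = 27. Substituting into the circle:
v² − 8v = 0
v = 8 or v = 0, giving (27, 8) and (27, 0).

(27, 0) and (27, 8)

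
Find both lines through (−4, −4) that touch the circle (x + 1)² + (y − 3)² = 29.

Write the tangent as mx − y + (−4 − m·(−4)) = 0 and set its distance from the centre to √29:
[m·(3) − (7)]² = 29(m² + 1)
10m² + 21m − 10 = 0, so m = −5/2 or m = 2/5.
Through (−4, −4) these give 5x + 2y = −28 and 2x − 5y = 12.

5x + 2y = −28 and 2x − 5y = 12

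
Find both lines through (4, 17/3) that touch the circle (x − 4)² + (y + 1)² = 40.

A line y − (17/3) = m(x − (4)) is tangent when its distance from (4, −1) is 2√10:
[m·(0) − (−20/3)]² = 40(m² + 1)
9m² − 1 = 0, so m = 1/3 or m = −1/3.
Through (4, 17/3) these give x − 3y = −13 and x + 3y = 21.

x − 3y = −13 and x + 3y = 21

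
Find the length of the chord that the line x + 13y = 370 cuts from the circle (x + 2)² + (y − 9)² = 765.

3√170

Substitute y = (370 − x)/13:
170x² + 170x − 64600 = 0  ⟹  x² + x − 380 = 0
x = 19 or x = −20, giving (19, 27) and (−20, 30).
Chord length = distance between (19, 27) and (−20, 30) = √1530 = 3√170.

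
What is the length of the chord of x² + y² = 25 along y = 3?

From the line, y = 3. Substituting:
x² − 16 = 0
x = 4 or x = −4, giving (4, 3) and (−4, 3).
Chord length = distance between (4, 3) and (−4, 3) = √64 = 8.

8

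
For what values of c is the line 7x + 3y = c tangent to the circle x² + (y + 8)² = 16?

c = −24 ± 4√58

For a tangent, require d(centre, line) = r = 4.
|7·0 + 3·(−8) − c| / √58 = 4
|c − (−24)| = 4√58.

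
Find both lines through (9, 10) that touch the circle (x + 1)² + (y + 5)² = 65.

8x − y = 62 and 4x − 7y = −34

Write the tangent as mx − y + (10 − m·(9)) = 0 and set its distance from the centre to √65:
[m·(−10) − (−15)]² = 65(m² + 1)
7m² − 60m + 32 = 0, so m = 8 or m = 4/7.
With m = 8: 8x − y = 62. With m = 4/7: 4x − 7y = −34.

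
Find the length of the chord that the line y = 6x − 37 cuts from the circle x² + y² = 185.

4√37

From the line, y = 6x − 37. Substituting:
37x² − 444x + 1184 = 0  ⟹  x² − 12x + 32 = 0
x = 8 or x = 4, giving (8, 11) and (4, −13).
|(8, 11) − (4, −13)| = √((4)² + (24)²) = 4√37.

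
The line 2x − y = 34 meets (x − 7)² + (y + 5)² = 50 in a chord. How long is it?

Centre (7, −5), r² = 50. Perpendicular distance d from centre to line = |−15| / √5 = 15/√5.
Chord = 2√(r² − d²) = 2·√(5) = 2√5.

2√5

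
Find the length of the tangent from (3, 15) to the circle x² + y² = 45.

Centre (0, 0), r² = 45. |PO|² = (3)² + (15)² = 234.
The tangent meets the radius at right angles, so tangent² = |PO|² − r² = 234 − 45 = 189.

3√21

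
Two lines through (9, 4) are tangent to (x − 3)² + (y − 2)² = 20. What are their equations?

Write the tangent as mx − y + (4 − m·(9)) = 0 and set its distance from the centre to 2√5:
(−6m − (−2))² = 20(m² + 1)
2m² − 3m − 2 = 0, so m = −1/2 or m = 2.
With m = −1/2: x + 2y = 17. With m = 2: 2x − y = 14.

x + 2y = 17 and 2x − y = 14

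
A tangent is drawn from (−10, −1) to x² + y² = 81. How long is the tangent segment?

The centre is (0, 0) and r = 9. The square of the distance from P to the centre is 100 + 1 = 101.
Power of the point: PT² = |PO|² − r² = 20, so PT = 2√5.

2√5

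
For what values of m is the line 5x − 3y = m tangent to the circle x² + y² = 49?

m = ±7√34

Tangency holds when the distance from the centre (0, 0) to the line equals the radius 7:
|5·0 − 3·0 − m| / √34 = 7
|m| = 7√34.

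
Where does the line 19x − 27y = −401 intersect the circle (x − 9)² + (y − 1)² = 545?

(−14, 5) and (13, 24)

From the line, y = (401 + 19x)/27. Substituting:
1090x² + 1090x − 198380 = 0  ⟹  x² + x − 182 = 0
x = 13 or x = −14, giving (13, 24) and (−14, 5).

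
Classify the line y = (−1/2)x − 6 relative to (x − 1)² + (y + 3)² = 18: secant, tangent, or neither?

secant

Substituting the line into the circle gives 5x² + 4x − 32 = 0.
Discriminant = (4)² − 4·5·(−32) = 656 > 0.
Two real roots: the line is a secant.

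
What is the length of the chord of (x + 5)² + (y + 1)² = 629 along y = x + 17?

Centre (−5, −1), r² = 629. Perpendicular distance d from centre to line = |13| / √2 = 13/√2.
Half the chord is √(r² − d²) = √(1089/2), so the full chord is 33√2.

33√2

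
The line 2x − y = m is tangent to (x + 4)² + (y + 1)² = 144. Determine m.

m = −7 ± 12√5

Tangency holds when the distance from the centre (−4, −1) to the line equals the radius 12:
|2·(−4) − 1·(−1) − m| / √5 = 12
|m − (−7)| = 12√5.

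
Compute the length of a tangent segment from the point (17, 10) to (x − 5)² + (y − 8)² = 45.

With centre O = (5, 8), |OP|² = 148 and r² = 45.
Power of the point: PT² = |PO|² − r² = 103, so PT = √103.

√103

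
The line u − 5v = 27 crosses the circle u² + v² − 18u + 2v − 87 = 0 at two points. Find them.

(−3, −6) and (22, −1)

Substitute v = (−27 + u)/5:
26u² − 494u − 1716 = 0  ⟹  u² − 19u − 66 = 0
u = 22 or u = −3, giving (22, −1) and (−3, −6).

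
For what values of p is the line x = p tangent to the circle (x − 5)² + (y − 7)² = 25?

p = 0 or p = 10

The line touches the circle iff its distance from (5, 7) is 5:
|1·5 + 0·7 − p| / √1 = 5
|p − (5)| = 5, so p = 10 or p = 0.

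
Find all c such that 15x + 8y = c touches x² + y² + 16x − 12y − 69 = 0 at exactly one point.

c = −293 or c = 149

For a tangent, require d(centre, line) = r = 13.
|15·(−8) + 8·6 − c| / √289 = 13
|c − (−72)| = 13·17, so c = 149 or c = −293.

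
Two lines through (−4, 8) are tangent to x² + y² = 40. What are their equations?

Write the tangent as mx − y + (8 − m·(−4)) = 0 and set its distance from the centre to 2√10:
[m·(4) − (−8)]² = 40(m² + 1)
3m² − 8m − 3 = 0, so m = −1/3 or m = 3.
With m = −1/3: x + 3y = 20. With m = 3: 3x − y = −20.

x + 3y = 20 and 3x − y = −20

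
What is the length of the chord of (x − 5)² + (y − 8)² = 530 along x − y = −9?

The distance from (5, 8) to the line is 6/√2, and r² = 530.
Chord = 2√(r² − d²) = 2·√(512) = 32√2.

32√2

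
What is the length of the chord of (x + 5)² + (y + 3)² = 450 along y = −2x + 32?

6√5

Express y = −2x + 32 and substitute into the circle:
5x² − 130x + 800 = 0  ⟹  x² − 26x + 160 = 0
x = 16 or x = 10, giving (16, 0) and (10, 12).
Chord length = distance between (16, 0) and (10, 12) = √180 = 6√5.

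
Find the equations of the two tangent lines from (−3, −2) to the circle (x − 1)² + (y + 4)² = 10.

Let a tangent through (−3, −2) have slope m. Its distance from (1, −4) must equal √10:
(4m − (−2))² = 10(m² + 1)
3m² + 8m − 3 = 0, so m = −3 or m = 1/3.
With m = −3: 3x + y = −11. With m = 1/3: x − 3y = 3.

3x + y = −11 and x − 3y = 3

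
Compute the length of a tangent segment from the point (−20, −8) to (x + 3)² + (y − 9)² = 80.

√498

Centre (−3, 9), r² = 80. |PO|² = (−17)² + (−17)² = 578.
By the tangent–radius right angle, tangent length = √(|PO|² − r²) = √498.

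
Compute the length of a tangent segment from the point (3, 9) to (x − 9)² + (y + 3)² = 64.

2√29

With centre O = (9, −3), |OP|² = 180 and r² = 64.
The tangent meets the radius at right angles, so tangent² = |PO|² − r² = 180 − 64 = 116.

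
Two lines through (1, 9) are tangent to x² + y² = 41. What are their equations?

Write the tangent as mx − y + (9 − m·(1)) = 0 and set its distance from the centre to √41:
[m·(−1) − (−9)]² = 41(m² + 1)
20m² + 9m − 20 = 0, so m = −5/4 or m = 4/5.
With m = −5/4: 5x + 4y = 41. With m = 4/5: 4x − 5y = −41.

5x + 4y = 41 and 4x − 5y = −41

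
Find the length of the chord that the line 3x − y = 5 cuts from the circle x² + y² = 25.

Substitute y = 3x − 5:
10x² − 30x = 0  ⟹  x² − 3x = 0
x = 3 or x = 0, giving (3, 4) and (0, −5).
|(3, 4) − (0, −5)| = √((3)² + (9)²) = 3√10.

3√10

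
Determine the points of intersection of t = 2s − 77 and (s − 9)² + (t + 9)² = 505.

Express t = 2s − 77 and substitute into the circle:
5s² − 290s + 4200 = 0  ⟹  s² − 58s + 840 = 0
s = 30 or s = 28, giving (30, −17) and (28, −21).

(28, −21) and (30, −17)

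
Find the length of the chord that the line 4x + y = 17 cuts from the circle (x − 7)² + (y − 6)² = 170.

6√17

From the line, y = −4x + 17. Substituting:
17x² − 102x = 0  ⟹  x² − 6x = 0
x = 6 or x = 0, giving (6, −7) and (0, 17).
|(6, −7) − (0, 17)| = √((6)² + (−24)²) = 6√17.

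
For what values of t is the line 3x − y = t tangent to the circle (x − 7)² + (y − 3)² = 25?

Tangency holds when the distance from the centre (7, 3) to the line equals the radius 5:
|3·7 − 1·3 − t| / √10 = 5
|t − (18)| = 5√10.

t = 18 ± 5√10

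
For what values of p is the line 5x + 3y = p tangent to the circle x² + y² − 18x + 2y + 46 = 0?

p = 42 ± 6√34

Tangency holds when the distance from the centre (9, −1) to the line equals the radius 6:
|5·9 + 3·(−1) − p| / √34 = 6
|p − (42)| = 6√34.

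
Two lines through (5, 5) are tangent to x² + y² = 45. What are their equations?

Let a tangent through (5, 5) have slope m. Its distance from (0, 0) must equal 3√5:
(−5m − (−5))² = 45(m² + 1)
2m² + 5m + 2 = 0, so m = −2 or m = −1/2.
With m = −2: 2x + y = 15. With m = −1/2: x + 2y = 15.

2x + y = 15 and x + 2y = 15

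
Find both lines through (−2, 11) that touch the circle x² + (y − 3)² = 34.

Let a tangent through (−2, 11) have slope m. Its distance from (0, 3) must equal √34:
(2m − (−8))² = 34(m² + 1)
15m² − 16m − 15 = 0, so m = −3/5 or m = 5/3.
With m = −3/5: 3x + 5y = 49. With m = 5/3: 5x − 3y = −43.

3x + 5y = 49 and 5x − 3y = −43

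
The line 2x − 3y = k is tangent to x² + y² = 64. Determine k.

For a tangent, require d(centre, line) = r = 8.
|2·0 − 3·0 − k| / √13 = 8
|k| = 8√13.

k = ±8√13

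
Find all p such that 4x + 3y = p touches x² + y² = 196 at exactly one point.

p = −70 or p = 70

For a tangent, require d(centre, line) = r = 14.
|4·0 + 3·0 − p| / √25 = 14
|p| = 14·5, so p = 70 or p = −70.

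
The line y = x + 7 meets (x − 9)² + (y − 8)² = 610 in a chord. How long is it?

Express y = x + 7 and substitute into the circle:
2x² − 20x − 528 = 0  ⟹  x² − 10x − 264 = 0
x = 22 or x = −12, giving (22, 29) and (−12, −5).
Chord length = distance between (22, 29) and (−12, −5) = √2312 = 34√2.

34√2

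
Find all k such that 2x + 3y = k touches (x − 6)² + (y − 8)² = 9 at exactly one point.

k = 36 ± 3√13

Tangency holds when the distance from the centre (6, 8) to the line equals the radius 3:
|2·6 + 3·8 − k| / √13 = 3
|k − (36)| = 3√13.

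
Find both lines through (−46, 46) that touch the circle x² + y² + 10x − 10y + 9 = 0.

5x + 4y = −46 and 4x + 5y = 46

A line y − (46) = m(x − (−46)) is tangent when its distance from (−5, 5) is √41:
(41m − (−41))² = 41(m² + 1)
20m² + 41m + 20 = 0, so m = −5/4 or m = −4/5.
With m = −5/4: 5x + 4y = −46. With m = −4/5: 4x + 5y = 46.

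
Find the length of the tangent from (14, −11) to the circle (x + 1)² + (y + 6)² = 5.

7√5

Centre (−1, −6), r² = 5. |PO|² = (15)² + (−5)² = 250.
By the tangent–radius right angle, tangent length = √(|PO|² − r²) = √245 = 7√5.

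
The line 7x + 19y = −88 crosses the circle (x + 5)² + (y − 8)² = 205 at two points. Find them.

From the line, y = (−88 − 7x)/19. Substituting:
410x² + 6970x − 7380 = 0  ⟹  x² + 17x − 18 = 0
x = 1 or x = −18, giving (1, −5) and (−18, 2).

(−18, 2) and (1, −5)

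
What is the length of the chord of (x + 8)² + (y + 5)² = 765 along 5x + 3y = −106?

9√34

Express y = (−106 − 5x)/3 and substitute into the circle:
34x² + 1054x + 1972 = 0  ⟹  x² + 31x + 58 = 0
x = −2 or x = −29, giving (−2, −32) and (−29, 13).
Chord length = distance between (−2, −32) and (−29, 13) = √2754 = 9√34.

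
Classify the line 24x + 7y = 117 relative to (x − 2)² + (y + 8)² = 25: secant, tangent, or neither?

tangent

d² = (24·2 + 7·(−8) − (117))²/625 = 25; r² = 25.
Since d² = r², the line is tangent.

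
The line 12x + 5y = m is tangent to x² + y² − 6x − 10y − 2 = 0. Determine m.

For a tangent, require d(centre, line) = r = 6.
|12·3 + 5·5 − m| / √169 = 6
|m − (61)| = 6·13, so m = 139 or m = −17.

m = −17 or m = 139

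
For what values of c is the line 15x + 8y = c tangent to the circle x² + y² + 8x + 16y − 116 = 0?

c = −362 or c = 114

Tangency holds when the distance from the centre (−4, −8) to the line equals the radius 14:
|15·(−4) + 8·(−8) − c| / √289 = 14
|c − (−124)| = 14·17, so c = 114 or c = −362.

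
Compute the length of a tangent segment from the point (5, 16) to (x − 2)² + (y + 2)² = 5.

2√82

Centre (2, −2), r² = 5. |PO|² = (3)² + (18)² = 333.
By the tangent–radius right angle, tangent length = √(|PO|² − r²) = √328 = 2√82.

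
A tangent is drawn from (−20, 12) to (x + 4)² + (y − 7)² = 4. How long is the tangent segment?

With centre O = (−4, 7), |OP|² = 281 and r² = 4.
The tangent meets the radius at right angles, so tangent² = |PO|² − r² = 281 − 4 = 277.

√277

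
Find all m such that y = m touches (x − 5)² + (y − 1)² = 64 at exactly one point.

m = −7 or m = 9

Tangency holds when the distance from the centre (5, 1) to the line equals the radius 8:
|0·5 + 1·1 − m| / √1 = 8
|m − (1)| = 8, so m = 9 or m = −7.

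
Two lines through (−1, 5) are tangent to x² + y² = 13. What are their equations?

3x − 2y = −13 and 2x + 3y = 13

A line y − (5) = m(x − (−1)) is tangent when its distance from (0, 0) is √13:
(1m − (−5))² = 13(m² + 1)
6m² − 5m − 6 = 0, so m = 3/2 or m = −2/3.
Through (−1, 5) these give 3x − 2y = −13 and 2x + 3y = 13.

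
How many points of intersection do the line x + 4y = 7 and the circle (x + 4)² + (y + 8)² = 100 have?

Substituting the line into the circle gives 17x² + 50x + 177 = 0.
Δ = 2500 − 12036 = −9536.
No real roots: the line does not meet the circle.

0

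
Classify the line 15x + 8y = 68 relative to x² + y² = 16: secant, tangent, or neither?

Substituting the line into the circle gives 289x² − 2040x + 3600 = 0.
Discriminant = (−2040)² − 4·289·(3600) = 0.
A repeated root: the line is tangent.

tangent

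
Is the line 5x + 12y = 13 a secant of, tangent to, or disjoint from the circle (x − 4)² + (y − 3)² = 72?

d² = (5·4 + 12·3 − (13))²/169 = 1849/169; r² = 72.
Since d² < r², the line cuts the circle twice.

secant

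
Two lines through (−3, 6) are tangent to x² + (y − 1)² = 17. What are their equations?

Let a tangent through (−3, 6) have slope m. Its distance from (0, 1) must equal √17:
[m·(3) − (−5)]² = 17(m² + 1)
4m² − 15m − 4 = 0, so m = 4 or m = −1/4.
Through (−3, 6) these give 4x − y = −18 and x + 4y = 21.

4x − y = −18 and x + 4y = 21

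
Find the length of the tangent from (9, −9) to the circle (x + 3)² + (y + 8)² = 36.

√109

Centre (−3, −8), r² = 36. |PO|² = (12)² + (−1)² = 145.
The tangent meets the radius at right angles, so tangent² = |PO|² − r² = 145 − 36 = 109.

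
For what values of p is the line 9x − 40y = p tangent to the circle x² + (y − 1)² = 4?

p = −122 or p = 42

Tangency holds when the distance from the centre (0, 1) to the line equals the radius 2:
|9·0 − 40·1 − p| / √1681 = 2
|p − (−40)| = 2·41, so p = 42 or p = −122.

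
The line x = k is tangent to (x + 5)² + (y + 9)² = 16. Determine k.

Tangency holds when the distance from the centre (−5, −9) to the line equals the radius 4:
|1·(−5) + 0·(−9) − k| / √1 = 4
|k − (−5)| = 4, so k = −1 or k = −9.

k = −9 or k = −1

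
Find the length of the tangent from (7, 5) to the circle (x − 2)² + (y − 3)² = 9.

With centre O = (2, 3), |OP|² = 29 and r² = 9.
By the tangent–radius right angle, tangent length = √(|PO|² − r²) = √20 = 2√5.

2√5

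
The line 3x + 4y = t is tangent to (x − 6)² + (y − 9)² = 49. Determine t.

t = 19 or t = 89

For a tangent, require d(centre, line) = r = 7.
|3·6 + 4·9 − t| / √25 = 7
|t − (54)| = 7·5, so t = 89 or t = 19.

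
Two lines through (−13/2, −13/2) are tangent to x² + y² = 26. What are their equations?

Write the tangent as mx − y + (−13/2 − m·(−13/2)) = 0 and set its distance from the centre to √26:
(13/2m − (13/2))² = 26(m² + 1)
5m² − 26m + 5 = 0, so m = 5 or m = 1/5.
Through (−13/2, −13/2) these give 5x − y = −26 and x − 5y = 26.

5x − y = −26 and x − 5y = 26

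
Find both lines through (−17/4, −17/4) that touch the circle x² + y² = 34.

Let a tangent through (−17/4, −17/4) have slope m. Its distance from (0, 0) must equal √34:
(17/4m − (17/4))² = 34(m² + 1)
15m² + 34m + 15 = 0, so m = −5/3 or m = −3/5.
Through (−17/4, −17/4) these give 5x + 3y = −34 and 3x + 5y = −34.

5x + 3y = −34 and 3x + 5y = −34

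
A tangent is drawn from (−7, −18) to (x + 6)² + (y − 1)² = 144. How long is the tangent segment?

The centre is (−6, 1) and r = 12. The square of the distance from P to the centre is 1 + 361 = 362.
Power of the point: PT² = |PO|² − r² = 218, so PT = √218.

√218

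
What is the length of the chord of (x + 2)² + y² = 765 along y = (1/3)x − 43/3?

15√10

Substitute y = (−43 + x)/3:
10x² − 50x − 5000 = 0  ⟹  x² − 5x − 500 = 0
x = 25 or x = −20, giving (25, −6) and (−20, −21).
Chord length = distance between (25, −6) and (−20, −21) = √2250 = 15√10.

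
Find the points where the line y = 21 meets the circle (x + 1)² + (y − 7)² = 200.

From the line, y = 21. Substituting:
x² + 2x − 3 = 0
x = 1 or x = −3, giving (1, 21) and (−3, 21).

(−3, 21) and (1, 21)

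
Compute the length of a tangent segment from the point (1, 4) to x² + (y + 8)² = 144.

1

Centre (0, −8), r² = 144. |PO|² = (1)² + (12)² = 145.
Power of the point: PT² = |PO|² − r² = 1, so PT = 1.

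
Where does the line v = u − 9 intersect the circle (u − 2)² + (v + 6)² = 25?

(−1, −10) and (6, −3)

From the line, v = u − 9. Substituting:
2u² − 10u − 12 = 0  ⟹  u² − 5u − 6 = 0
u = 6 or u = −1, giving (6, −3) and (−1, −10).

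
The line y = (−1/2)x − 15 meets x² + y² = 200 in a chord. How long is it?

4√5

From the line, y = (−30 − x)/2. Substituting:
5x² + 60x + 100 = 0  ⟹  x² + 12x + 20 = 0
x = −2 or x = −10, giving (−2, −14) and (−10, −10).
|(−2, −14) − (−10, −10)| = √((8)² + (−4)²) = 4√5.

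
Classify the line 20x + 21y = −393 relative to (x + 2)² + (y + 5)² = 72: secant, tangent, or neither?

d² = (20·(−2) + 21·(−5) − (−393))²/841 = 61504/841; r² = 72.
Since d² > r², the line lies outside the circle.

neither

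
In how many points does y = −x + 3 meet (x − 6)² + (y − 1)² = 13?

2

Substituting the line into the circle gives 2x² − 16x + 27 = 0.
Discriminant = (−16)² − 4·2·(27) = 40 > 0.
Two real roots: the line is a secant.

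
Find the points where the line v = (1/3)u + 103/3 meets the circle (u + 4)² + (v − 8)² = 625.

(−19, 28) and (−4, 33)

Express v = (103 + u)/3 and substitute into the circle:
10u² + 230u + 760 = 0  ⟹  u² + 23u + 76 = 0
u = −4 or u = −19, giving (−4, 33) and (−19, 28).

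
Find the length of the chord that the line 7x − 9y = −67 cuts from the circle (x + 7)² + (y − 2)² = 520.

Express y = (67 + 7x)/9 and substitute into the circle:
130x² + 1820x − 35750 = 0  ⟹  x² + 14x − 275 = 0
x = 11 or x = −25, giving (11, 16) and (−25, −12).
|(11, 16) − (−25, −12)| = √((36)² + (28)²) = 4√130.

4√130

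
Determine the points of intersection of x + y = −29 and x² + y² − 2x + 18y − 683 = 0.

Express y = −x − 29 and substitute into the circle:
2x² + 38x − 364 = 0  ⟹  x² + 19x − 182 = 0
x = 7 or x = −26, giving (7, −36) and (−26, −3).

(−26, −3) and (7, −36)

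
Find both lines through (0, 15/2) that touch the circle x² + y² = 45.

x − 2y = −15 and x + 2y = 15

Write the tangent as mx − y + (15/2 − m·(0)) = 0 and set its distance from the centre to 3√5:
[m·(0) − (−15/2)]² = 45(m² + 1)
4m² − 1 = 0, so m = 1/2 or m = −1/2.
With m = 1/2: x − 2y = −15. With m = −1/2: x + 2y = 15.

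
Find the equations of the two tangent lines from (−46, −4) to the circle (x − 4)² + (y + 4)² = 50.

x − 7y = −18 and x + 7y = −74

A line y − (−4) = m(x − (−46)) is tangent when its distance from (4, −4) is 5√2:
(50m − (0))² = 50(m² + 1)
49m² − 1 = 0, so m = 1/7 or m = −1/7.
Through (−46, −4) these give x − 7y = −18 and x + 7y = −74.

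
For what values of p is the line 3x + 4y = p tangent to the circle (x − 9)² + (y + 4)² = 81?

p = −34 or p = 56

The line touches the circle iff its distance from (9, −4) is 9:
|3·9 + 4·(−4) − p| / √25 = 9
|p − (11)| = 9·5, so p = 56 or p = −34.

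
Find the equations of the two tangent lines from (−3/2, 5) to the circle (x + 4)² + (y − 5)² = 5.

2x − y = −8 and 2x + y = 2

Let a tangent through (−3/2, 5) have slope m. Its distance from (−4, 5) must equal √5:
(−5/2m − (0))² = 5(m² + 1)
m² − 4 = 0, so m = 2 or m = −2.
Through (−3/2, 5) these give 2x − y = −8 and 2x + y = 2.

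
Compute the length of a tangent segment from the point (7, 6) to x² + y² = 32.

Centre (0, 0), r² = 32. |PO|² = (7)² + (6)² = 85.
By the tangent–radius right angle, tangent length = √(|PO|² − r²) = √53.

√53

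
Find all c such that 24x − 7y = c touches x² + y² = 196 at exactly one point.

c = −350 or c = 350

The line touches the circle iff its distance from (0, 0) is 14:
|24·0 − 7·0 − c| / √625 = 14
|c| = 14·25, so c = 350 or c = −350.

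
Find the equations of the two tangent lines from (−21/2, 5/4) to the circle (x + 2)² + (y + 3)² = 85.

Write the tangent as mx − y + (5/4 − m·(−21/2)) = 0 and set its distance from the centre to √85:
[m·(17/2) − (−17/4)]² = 85(m² + 1)
12m² − 68m + 63 = 0, so m = 7/6 or m = 9/2.
Through (−21/2, 5/4) these give 7x − 6y = −81 and 9x − 2y = −97.

7x − 6y = −81 and 9x − 2y = −97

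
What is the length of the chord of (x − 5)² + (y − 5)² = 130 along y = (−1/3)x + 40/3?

Centre (5, 5), r² = 130. Perpendicular distance d from centre to line = |−20| / √10 = 20/√10.
Chord = 2√(r² − d²) = 2·√(90) = 6√10.

6√10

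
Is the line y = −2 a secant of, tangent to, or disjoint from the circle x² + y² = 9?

Centre (0, 0), r² = 9. Distance² from centre to line = (2)² = 4.
Since d² < r², the line cuts the circle twice.

secant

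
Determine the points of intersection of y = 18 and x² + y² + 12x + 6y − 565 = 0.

(−19, 18) and (7, 18)

Substitute y = 18:
x² + 12x − 133 = 0
x = 7 or x = −19, giving (7, 18) and (−19, 18).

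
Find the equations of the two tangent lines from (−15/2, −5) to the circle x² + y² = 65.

4x + 7y = −65 and 8x + y = −65

Let a tangent through (−15/2, −5) have slope m. Its distance from (0, 0) must equal √65:
(15/2m − (5))² = 65(m² + 1)
7m² + 60m + 32 = 0, so m = −4/7 or m = −8.
With m = −4/7: 4x + 7y = −65. With m = −8: 8x + y = −65.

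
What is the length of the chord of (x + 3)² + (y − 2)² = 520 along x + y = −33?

4√2

Centre (−3, 2), r² = 520. Perpendicular distance d from centre to line = |32| / √2 = 32/√2.
Half the chord is √(r² − d²) = √(8), so the full chord is 4√2.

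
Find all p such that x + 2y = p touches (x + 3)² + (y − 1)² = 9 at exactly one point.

p = −1 ± 3√5

Tangency holds when the distance from the centre (−3, 1) to the line equals the radius 3:
|1·(−3) + 2·1 − p| / √5 = 3
|p − (−1)| = 3√5.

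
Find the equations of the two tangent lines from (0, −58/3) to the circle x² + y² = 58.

7x + 3y = −58 and 7x − 3y = 58

Let a tangent through (0, −58/3) have slope m. Its distance from (0, 0) must equal √58:
[m·(0) − (58/3)]² = 58(m² + 1)
9m² − 49 = 0, so m = −7/3 or m = 7/3.
Through (0, −58/3) these give 7x + 3y = −58 and 7x − 3y = 58.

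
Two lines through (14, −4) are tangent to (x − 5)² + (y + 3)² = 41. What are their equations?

A line y − (−4) = m(x − (14)) is tangent when its distance from (5, −3) is √41:
(−9m − (1))² = 41(m² + 1)
20m² + 9m − 20 = 0, so m = 4/5 or m = −5/4.
With m = 4/5: 4x − 5y = 76. With m = −5/4: 5x + 4y = 54.

4x − 5y = 76 and 5x + 4y = 54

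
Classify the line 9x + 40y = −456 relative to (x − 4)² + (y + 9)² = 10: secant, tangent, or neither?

neither

d² = (9·4 + 40·(−9) − (−456))²/1681 = 17424/1681; r² = 10.
Since d² > r², the line lies outside the circle.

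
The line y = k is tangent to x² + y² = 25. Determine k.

k = −5 or k = 5

Tangency holds when the distance from the centre (0, 0) to the line equals the radius 5:
|0·0 + 1·0 − k| / √1 = 5
|k| = 5, so k = 5 or k = −5.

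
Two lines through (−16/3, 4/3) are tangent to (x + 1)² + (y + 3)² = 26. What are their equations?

x − 5y = −12 and 5x − y = −28

A line y − (4/3) = m(x − (−16/3)) is tangent when its distance from (−1, −3) is √26:
[m·(13/3) − (−13/3)]² = 26(m² + 1)
5m² − 26m + 5 = 0, so m = 1/5 or m = 5.
With m = 1/5: x − 5y = −12. With m = 5: 5x − y = −28.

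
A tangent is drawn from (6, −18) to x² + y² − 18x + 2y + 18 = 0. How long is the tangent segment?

3√26

The centre is (9, −1) and r = 8. The square of the distance from P to the centre is 9 + 289 = 298.
By the tangent–radius right angle, tangent length = √(|PO|² − r²) = √234 = 3√26.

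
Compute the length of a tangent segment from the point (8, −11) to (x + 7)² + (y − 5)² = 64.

With centre O = (−7, 5), |OP|² = 481 and r² = 64.
Power of the point: PT² = |PO|² − r² = 417, so PT = √417.

√417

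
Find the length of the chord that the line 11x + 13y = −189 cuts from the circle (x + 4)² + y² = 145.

Express y = (−189 − 11x)/13 and substitute into the circle:
290x² + 5510x + 13920 = 0  ⟹  x² + 19x + 48 = 0
x = −3 or x = −16, giving (−3, −12) and (−16, −1).
|(−3, −12) − (−16, −1)| = √((13)² + (−11)²) = √290.

√290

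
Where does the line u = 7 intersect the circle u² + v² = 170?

(7, −11) and (7, 11)

The line gives u = 7. Substituting into the circle:
v² − 121 = 0
v = 11 or v = −11, giving (7, 11) and (7, −11).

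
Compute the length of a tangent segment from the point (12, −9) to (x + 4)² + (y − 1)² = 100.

The centre is (−4, 1) and r = 10. The square of the distance from P to the centre is 256 + 100 = 356.
By the tangent–radius right angle, tangent length = √(|PO|² − r²) = √256 = 16.

16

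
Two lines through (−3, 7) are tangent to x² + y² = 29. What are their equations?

A line y − (7) = m(x − (−3)) is tangent when its distance from (0, 0) is √29:
[m·(3) − (−7)]² = 29(m² + 1)
10m² − 21m − 10 = 0, so m = −2/5 or m = 5/2.
Through (−3, 7) these give 2x + 5y = 29 and 5x − 2y = −29.

2x + 5y = 29 and 5x − 2y = −29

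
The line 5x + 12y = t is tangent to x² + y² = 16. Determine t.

t = −52 or t = 52

Tangency holds when the distance from the centre (0, 0) to the line equals the radius 4:
|5·0 + 12·0 − t| / √169 = 4
|t| = 4·13, so t = 52 or t = −52.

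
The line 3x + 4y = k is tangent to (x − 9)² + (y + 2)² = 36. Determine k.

Tangency holds when the distance from the centre (9, −2) to the line equals the radius 6:
|3·9 + 4·(−2) − k| / √25 = 6
|k − (19)| = 6·5, so k = 49 or k = −11.

k = −11 or k = 49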